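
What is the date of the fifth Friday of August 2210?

August 31, 2210

August 1, 2210 is a Wednesday.
The first Friday is therefore August 3 (2 days later).
The fifth Friday is 3 + 4×7 = August 31.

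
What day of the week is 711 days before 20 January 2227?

Jan 20, 2227 is a Saturday.
711 mod 7 = 4, so 711 days before a Saturday is Saturday − 4 = Tuesday.

Tuesday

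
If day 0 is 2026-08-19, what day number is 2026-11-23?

96

Aug 19, 2026 → Sep 19, 2026: 31 days (August has 31).
Sep 19, 2026 → Oct 19, 2026: 30 days (September has 30).
Oct 19, 2026 → Nov 19, 2026: 31 days (October has 31).
Nov 19, 2026 → Nov 23, 2026: 4 days.
Total: 96 days.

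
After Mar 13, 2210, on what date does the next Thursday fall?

March 15, 2210

Mar 13, 2210 is a Tuesday.
From Tuesday to the next Thursday is 2 days.
Mar 13, 2210 + 2 = Mar 15, 2210.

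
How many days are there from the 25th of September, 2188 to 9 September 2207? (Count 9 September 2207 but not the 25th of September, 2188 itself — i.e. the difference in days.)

6922

Sep 25, 2188 → Sep 25, 2189: 365 days.
Sep 25, 2189 → Sep 25, 2190: 365 days.
Sep 25, 2190 → Sep 25, 2191: 365 days.
Sep 25, 2191 → Sep 25, 2192: 366 days (Feb 29, 2192 is in that span).
Sep 25, 2192 → Sep 25, 2193: 365 days.
Sep 25, 2193 → Sep 25, 2194: 365 days.
Sep 25, 2194 → Sep 25, 2195: 365 days.
Sep 25, 2195 → Sep 25, 2196: 366 days (Feb 29, 2196 is in that span).
Sep 25, 2196 → Sep 25, 2197: 365 days.
Sep 25, 2197 → Sep 25, 2198: 365 days.
Sep 25, 2198 → Sep 25, 2199: 365 days.
Sep 25, 2199 → Sep 25, 2200: 365 days.
Sep 25, 2200 → Sep 25, 2201: 365 days.
Sep 25, 2201 → Sep 25, 2202: 365 days.
Sep 25, 2202 → Sep 25, 2203: 365 days.
Sep 25, 2203 → Sep 25, 2204: 366 days (Feb 29, 2204 is in that span).
Sep 25, 2204 → Sep 25, 2205: 365 days.
Sep 25, 2205 → Sep 25, 2206: 365 days.
Sep 25, 2206 → Oct 25, 2206: 30 days (September has 30).
Oct 25, 2206 → Nov 25, 2206: 31 days (October has 31).
Nov 25, 2206 → Dec 25, 2206: 30 days (November has 30).
Dec 25, 2206 → Jan 25, 2207: 31 days (December has 31).
Jan 25, 2207 → Feb 25, 2207: 31 days (January has 31).
Feb 25, 2207 → Mar 25, 2207: 28 days (February has 28).
Mar 25, 2207 → Apr 25, 2207: 31 days (March has 31).
Apr 25, 2207 → May 25, 2207: 30 days (April has 30).
May 25, 2207 → Jun 25, 2207: 31 days (May has 31).
Jun 25, 2207 → Jul 25, 2207: 30 days (June has 30).
Jul 25, 2207 → Aug 25, 2207: 31 days (July has 31).
Aug 25, 2207 → Sep 9, 2207: 15 days.
Total: 6922 days.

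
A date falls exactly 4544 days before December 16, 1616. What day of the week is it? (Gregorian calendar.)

Thursday

Dec 16, 1616 is a Friday.
4544 mod 7 = 1, so 4544 days before a Friday is Friday − 1 = Thursday.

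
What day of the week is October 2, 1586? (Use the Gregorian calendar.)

Doomsday rule: the anchor day for the 1500s is Wednesday. For year 86: 86÷12 = 7 r 2, and 2÷4 = 0, so 7+2+0 = 9.
Wednesday + 9 ≡ Friday — that's 1586's doomsday.
In October the doomsday date is Oct 10.
Oct 2 is 8 days before Oct 10; 8 mod 7 = 1, so Friday − 1 = Thursday.

Thursday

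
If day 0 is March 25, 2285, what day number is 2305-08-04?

7436

Mar 25, 2285 → Mar 25, 2286: 365 days.
Mar 25, 2286 → Mar 25, 2287: 365 days.
Mar 25, 2287 → Mar 25, 2288: 366 days (Feb 29, 2288 is in that span).
Mar 25, 2288 → Mar 25, 2289: 365 days.
Mar 25, 2289 → Mar 25, 2290: 365 days.
Mar 25, 2290 → Mar 25, 2291: 365 days.
Mar 25, 2291 → Mar 25, 2292: 366 days (Feb 29, 2292 is in that span).
Mar 25, 2292 → Mar 25, 2293: 365 days.
Mar 25, 2293 → Mar 25, 2294: 365 days.
Mar 25, 2294 → Mar 25, 2295: 365 days.
Mar 25, 2295 → Mar 25, 2296: 366 days (Feb 29, 2296 is in that span).
Mar 25, 2296 → Mar 25, 2297: 365 days.
Mar 25, 2297 → Mar 25, 2298: 365 days.
Mar 25, 2298 → Mar 25, 2299: 365 days.
Mar 25, 2299 → Mar 25, 2300: 365 days.
Mar 25, 2300 → Mar 25, 2301: 365 days.
Mar 25, 2301 → Mar 25, 2302: 365 days.
Mar 25, 2302 → Mar 25, 2303: 365 days.
Mar 25, 2303 → Mar 25, 2304: 366 days (Feb 29, 2304 is in that span).
Mar 25, 2304 → Mar 25, 2305: 365 days.
Mar 25, 2305 → Apr 25, 2305: 31 days (March has 31).
Apr 25, 2305 → May 25, 2305: 30 days (April has 30).
May 25, 2305 → Jun 25, 2305: 31 days (May has 31).
Jun 25, 2305 → Jul 25, 2305: 30 days (June has 30).
Jul 25, 2305 → Aug 4, 2305: 10 days.
Total: 7436 days.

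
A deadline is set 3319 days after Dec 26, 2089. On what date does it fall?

+365 (one year) → Dec 26, 2090 (2954 left).
+365 (one year) → Dec 26, 2091 (2589 left).
+366 (one year; includes Feb 29, 2092) → Dec 26, 2092 (2223 left).
+365 (one year) → Dec 26, 2093 (1858 left).
+365 (one year) → Dec 26, 2094 (1493 left).
+365 (one year) → Dec 26, 2095 (1128 left).
+366 (one year; includes Feb 29, 2096) → Dec 26, 2096 (762 left).
+365 (one year) → Dec 26, 2097 (397 left).
Dec has 31 days: +6 → Jan 1, 2098 (391 left).
Jan has 31 days: +31 → Feb 1, 2098 (360 left).
Feb has 28 days: +28 → Mar 1, 2098 (332 left).
Mar has 31 days: +31 → Apr 1, 2098 (301 left).
Apr has 30 days: +30 → May 1, 2098 (271 left).
May has 31 days: +31 → Jun 1, 2098 (240 left).
Jun has 30 days: +30 → Jul 1, 2098 (210 left).
Jul has 31 days: +31 → Aug 1, 2098 (179 left).
Aug has 31 days: +31 → Sep 1, 2098 (148 left).
Sep has 30 days: +30 → Oct 1, 2098 (118 left).
Oct has 31 days: +31 → Nov 1, 2098 (87 left).
Nov has 30 days: +30 → Dec 1, 2098 (57 left).
Dec has 31 days: +31 → Jan 1, 2099 (26 left).
+26 → Jan 27, 2099.

January 27, 2099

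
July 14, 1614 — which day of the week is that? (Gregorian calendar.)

Doomsday rule: the anchor day for the 1600s is Tuesday. For year 14: 14÷12 = 1 r 2, and 2÷4 = 0, so 1+2+0 = 3.
Tuesday + 3 ≡ Friday — that's 1614's doomsday.
In July the doomsday date is Jul 11.
Jul 14 is 3 days after Jul 11; 3 mod 7 = 3, so Friday + 3 = Monday.

Monday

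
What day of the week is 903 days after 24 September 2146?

Saturday

First find the weekday of Sep 24, 2146. Doomsday rule: the anchor day for the 2100s is Sunday. For year 46: 46÷12 = 3 r 10, and 10÷4 = 2, so 3+10+2 = 15.
Sunday + 15 ≡ Monday — that's 2146's doomsday.
In September the doomsday date is Sep 5.
Sep 24 is 19 days after Sep 5; 19 mod 7 = 5, so Monday + 5 = Saturday.
903 mod 7 = 0, so 903 days after a Saturday is Saturday + 0 = Saturday.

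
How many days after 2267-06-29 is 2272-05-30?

1797

Jun 29, 2267 → Jun 29, 2268: 366 days (Feb 29, 2268 is in that span).
Jun 29, 2268 → Jun 29, 2269: 365 days.
Jun 29, 2269 → Jun 29, 2270: 365 days.
Jun 29, 2270 → Jun 29, 2271: 365 days.
Jun 29, 2271 → Jul 29, 2271: 30 days (June has 30).
Jul 29, 2271 → Aug 29, 2271: 31 days (July has 31).
Aug 29, 2271 → Sep 29, 2271: 31 days (August has 31).
Sep 29, 2271 → Oct 29, 2271: 30 days (September has 30).
Oct 29, 2271 → Nov 29, 2271: 31 days (October has 31).
Nov 29, 2271 → Dec 29, 2271: 30 days (November has 30).
Dec 29, 2271 → Jan 29, 2272: 31 days (December has 31).
Jan 29, 2272 → Feb 29, 2272: 31 days (January has 31).
Feb 29, 2272 → Mar 29, 2272: 29 days (February has 29).
Mar 29, 2272 → Apr 29, 2272: 31 days (March has 31).
Apr 29, 2272 → May 29, 2272: 30 days (April has 30).
May 29, 2272 → May 30, 2272: 1 days.
Total: 1797 days.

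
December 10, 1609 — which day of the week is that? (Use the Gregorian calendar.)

Thursday

Doomsday rule: the anchor day for the 1600s is Tuesday. For year 09: 9÷12 = 0 r 9, and 9÷4 = 2, so 0+9+2 = 11.
Tuesday + 11 ≡ Saturday — that's 1609's doomsday.
In December the doomsday date is Dec 12.
Dec 10 is 2 days before Dec 12; 2 mod 7 = 2, so Saturday − 2 = Thursday.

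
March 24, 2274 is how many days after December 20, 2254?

Dec 20, 2254 → Dec 20, 2255: 365 days.
Dec 20, 2255 → Dec 20, 2256: 366 days (Feb 29, 2256 is in that span).
Dec 20, 2256 → Dec 20, 2257: 365 days.
Dec 20, 2257 → Dec 20, 2258: 365 days.
Dec 20, 2258 → Dec 20, 2259: 365 days.
Dec 20, 2259 → Dec 20, 2260: 366 days (Feb 29, 2260 is in that span).
Dec 20, 2260 → Dec 20, 2261: 365 days.
Dec 20, 2261 → Dec 20, 2262: 365 days.
Dec 20, 2262 → Dec 20, 2263: 365 days.
Dec 20, 2263 → Dec 20, 2264: 366 days (Feb 29, 2264 is in that span).
Dec 20, 2264 → Dec 20, 2265: 365 days.
Dec 20, 2265 → Dec 20, 2266: 365 days.
Dec 20, 2266 → Dec 20, 2267: 365 days.
Dec 20, 2267 → Dec 20, 2268: 366 days (Feb 29, 2268 is in that span).
Dec 20, 2268 → Dec 20, 2269: 365 days.
Dec 20, 2269 → Dec 20, 2270: 365 days.
Dec 20, 2270 → Dec 20, 2271: 365 days.
Dec 20, 2271 → Dec 20, 2272: 366 days (Feb 29, 2272 is in that span).
Dec 20, 2272 → Dec 20, 2273: 365 days.
Dec 20, 2273 → Jan 20, 2274: 31 days (December has 31).
Jan 20, 2274 → Feb 20, 2274: 31 days (January has 31).
Feb 20, 2274 → Mar 20, 2274: 28 days (February has 28).
Mar 20, 2274 → Mar 24, 2274: 4 days.
Total: 7034 days.

7034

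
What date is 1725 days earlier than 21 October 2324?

−366 (one year; includes Feb 29, 2324) → Oct 21, 2323 (1359 left).
−365 (one year) → Oct 21, 2322 (994 left).
−365 (one year) → Oct 21, 2321 (629 left).
−365 (one year) → Oct 21, 2320 (264 left).
−21 → Sep 30, 2320 (end of Sep, 30 days; 243 left).
−30 → Aug 31, 2320 (end of Aug, 31 days; 213 left).
−31 → Jul 31, 2320 (end of Jul, 31 days; 182 left).
−31 → Jun 30, 2320 (end of Jun, 30 days; 151 left).
−30 → May 31, 2320 (end of May, 31 days; 121 left).
−31 → Apr 30, 2320 (end of Apr, 30 days; 90 left).
−30 → Mar 31, 2320 (end of Mar, 31 days; 60 left).
−31 → Feb 29, 2320 (end of Feb, 29 days; 29 left).
−29 → Jan 31, 2320 (end of Jan, 31 days; 0 left).

January 31, 2320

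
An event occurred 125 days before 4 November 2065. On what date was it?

July 2, 2065

−4 → Oct 31, 2065 (end of Oct, 31 days; 121 left).
−31 → Sep 30, 2065 (end of Sep, 30 days; 90 left).
−30 → Aug 31, 2065 (end of Aug, 31 days; 60 left).
−31 → Jul 31, 2065 (end of Jul, 31 days; 29 left).
−29 → Jul 2, 2065.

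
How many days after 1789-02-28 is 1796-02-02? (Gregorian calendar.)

2530

Feb 28, 1789 → Feb 28, 1790: 365 days.
Feb 28, 1790 → Feb 28, 1791: 365 days.
Feb 28, 1791 → Feb 28, 1792: 365 days.
Feb 28, 1792 → Feb 28, 1793: 366 days (Feb 29, 1792 is in that span).
Feb 28, 1793 → Feb 28, 1794: 365 days.
Feb 28, 1794 → Feb 28, 1795: 365 days.
Feb 28, 1795 → Mar 28, 1795: 28 days (February has 28).
Mar 28, 1795 → Apr 28, 1795: 31 days (March has 31).
Apr 28, 1795 → May 28, 1795: 30 days (April has 30).
May 28, 1795 → Jun 28, 1795: 31 days (May has 31).
Jun 28, 1795 → Jul 28, 1795: 30 days (June has 30).
Jul 28, 1795 → Aug 28, 1795: 31 days (July has 31).
Aug 28, 1795 → Sep 28, 1795: 31 days (August has 31).
Sep 28, 1795 → Oct 28, 1795: 30 days (September has 30).
Oct 28, 1795 → Nov 28, 1795: 31 days (October has 31).
Nov 28, 1795 → Dec 28, 1795: 30 days (November has 30).
Dec 28, 1795 → Jan 28, 1796: 31 days (December has 31).
Jan 28, 1796 → Feb 2, 1796: 5 days.
Total: 2530 days.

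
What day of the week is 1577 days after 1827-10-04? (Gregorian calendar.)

Saturday

First find the weekday of Oct 4, 1827. Doomsday rule: the anchor day for the 1800s is Friday. For year 27: 27÷12 = 2 r 3, and 3÷4 = 0, so 2+3+0 = 5.
Friday + 5 ≡ Wednesday — that's 1827's doomsday.
In October the doomsday date is Oct 10.
Oct 4 is 6 days before Oct 10; 6 mod 7 = 6, so Wednesday − 6 = Thursday.
1577 mod 7 = 2, so 1577 days after a Thursday is Thursday + 2 = Saturday.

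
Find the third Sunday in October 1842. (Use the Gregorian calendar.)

October 16, 1842

October 1, 1842 is a Saturday.
The first Sunday is therefore October 2 (1 days later).
The third Sunday is 2 + 2×7 = October 16.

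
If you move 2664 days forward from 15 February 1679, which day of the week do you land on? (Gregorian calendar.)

Sunday

First find the weekday of Feb 15, 1679. Doomsday rule: the anchor day for the 1600s is Tuesday. For year 79: 79÷12 = 6 r 7, and 7÷4 = 1, so 6+7+1 = 14.
Tuesday + 14 ≡ Tuesday — that's 1679's doomsday.
In February the doomsday date is Feb 28 (1679 is not a leap year).
Feb 15 is 13 days before Feb 28; 13 mod 7 = 6, so Tuesday − 6 = Wednesday.
2664 mod 7 = 4, so 2664 days after a Wednesday is Wednesday + 4 = Sunday.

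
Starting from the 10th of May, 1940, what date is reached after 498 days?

September 20, 1941

+365 (one year) → May 10, 1941 (133 left).
May has 31 days: +22 → Jun 1, 1941 (111 left).
Jun has 30 days: +30 → Jul 1, 1941 (81 left).
Jul has 31 days: +31 → Aug 1, 1941 (50 left).
Aug has 31 days: +31 → Sep 1, 1941 (19 left).
+19 → Sep 20, 1941.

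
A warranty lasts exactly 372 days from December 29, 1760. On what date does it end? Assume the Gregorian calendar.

January 5, 1762

Dec has 31 days: +3 → Jan 1, 1761 (369 left).
Jan has 31 days: +31 → Feb 1, 1761 (338 left).
Feb has 28 days: +28 → Mar 1, 1761 (310 left).
Mar has 31 days: +31 → Apr 1, 1761 (279 left).
Apr has 30 days: +30 → May 1, 1761 (249 left).
May has 31 days: +31 → Jun 1, 1761 (218 left).
Jun has 30 days: +30 → Jul 1, 1761 (188 left).
Jul has 31 days: +31 → Aug 1, 1761 (157 left).
Aug has 31 days: +31 → Sep 1, 1761 (126 left).
Sep has 30 days: +30 → Oct 1, 1761 (96 left).
Oct has 31 days: +31 → Nov 1, 1761 (65 left).
Nov has 30 days: +30 → Dec 1, 1761 (35 left).
Dec has 31 days: +31 → Jan 1, 1762 (4 left).
+4 → Jan 5, 1762.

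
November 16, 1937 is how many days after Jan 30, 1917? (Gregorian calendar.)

Jan 30, 1917 → Jan 30, 1918: 365 days.
Jan 30, 1918 → Jan 30, 1919: 365 days.
Jan 30, 1919 → Jan 30, 1920: 365 days.
Jan 30, 1920 → Jan 30, 1921: 366 days (Feb 29, 1920 is in that span).
Jan 30, 1921 → Jan 30, 1922: 365 days.
Jan 30, 1922 → Jan 30, 1923: 365 days.
Jan 30, 1923 → Jan 30, 1924: 365 days.
Jan 30, 1924 → Jan 30, 1925: 366 days (Feb 29, 1924 is in that span).
Jan 30, 1925 → Jan 30, 1926: 365 days.
Jan 30, 1926 → Jan 30, 1927: 365 days.
Jan 30, 1927 → Jan 30, 1928: 365 days.
Jan 30, 1928 → Jan 30, 1929: 366 days (Feb 29, 1928 is in that span).
Jan 30, 1929 → Jan 30, 1930: 365 days.
Jan 30, 1930 → Jan 30, 1931: 365 days.
Jan 30, 1931 → Jan 30, 1932: 365 days.
Jan 30, 1932 → Jan 30, 1933: 366 days (Feb 29, 1932 is in that span).
Jan 30, 1933 → Jan 30, 1934: 365 days.
Jan 30, 1934 → Jan 30, 1935: 365 days.
Jan 30, 1935 → Jan 30, 1936: 365 days.
Jan 30, 1936 → Jan 30, 1937: 366 days (Feb 29, 1936 is in that span).
Jan 30, 1937 → Feb 28, 1937: 29 days (January has 31).
Feb 28, 1937 → Mar 28, 1937: 28 days (February has 28).
Mar 28, 1937 → Apr 28, 1937: 31 days (March has 31).
Apr 28, 1937 → May 28, 1937: 30 days (April has 30).
May 28, 1937 → Jun 28, 1937: 31 days (May has 31).
Jun 28, 1937 → Jul 28, 1937: 30 days (June has 30).
Jul 28, 1937 → Aug 28, 1937: 31 days (July has 31).
Aug 28, 1937 → Sep 28, 1937: 31 days (August has 31).
Sep 28, 1937 → Oct 28, 1937: 30 days (September has 30).
Oct 28, 1937 → Nov 16, 1937: 19 days.
Total: 7595 days.

7595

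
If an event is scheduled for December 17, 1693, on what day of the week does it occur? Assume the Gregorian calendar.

Thursday

Doomsday rule: the anchor day for the 1600s is Tuesday. For year 93: 93÷12 = 7 r 9, and 9÷4 = 2, so 7+9+2 = 18.
Tuesday + 18 ≡ Saturday — that's 1693's doomsday.
In December the doomsday date is Dec 12.
Dec 17 is 5 days after Dec 12; 5 mod 7 = 5, so Saturday + 5 = Thursday.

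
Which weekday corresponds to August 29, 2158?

Tuesday

Doomsday rule: the anchor day for the 2100s is Sunday. For year 58: 58÷12 = 4 r 10, and 10÷4 = 2, so 4+10+2 = 16.
Sunday + 16 ≡ Tuesday — that's 2158's doomsday.
In August the doomsday date is Aug 8.
Aug 29 is 21 days after Aug 8; 21 mod 7 = 0, so Tuesday + 0 = Tuesday.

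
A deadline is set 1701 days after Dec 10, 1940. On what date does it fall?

August 7, 1945

+365 (one year) → Dec 10, 1941 (1336 left).
+365 (one year) → Dec 10, 1942 (971 left).
+365 (one year) → Dec 10, 1943 (606 left).
+366 (one year; includes Feb 29, 1944) → Dec 10, 1944 (240 left).
Dec has 31 days: +22 → Jan 1, 1945 (218 left).
Jan has 31 days: +31 → Feb 1, 1945 (187 left).
Feb has 28 days: +28 → Mar 1, 1945 (159 left).
Mar has 31 days: +31 → Apr 1, 1945 (128 left).
Apr has 30 days: +30 → May 1, 1945 (98 left).
May has 31 days: +31 → Jun 1, 1945 (67 left).
Jun has 30 days: +30 → Jul 1, 1945 (37 left).
Jul has 31 days: +31 → Aug 1, 1945 (6 left).
+6 → Aug 7, 1945.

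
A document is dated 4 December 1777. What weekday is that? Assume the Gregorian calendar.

Thursday

Doomsday rule: the anchor day for the 1700s is Sunday. For year 77: 77÷12 = 6 r 5, and 5÷4 = 1, so 6+5+1 = 12.
Sunday + 12 ≡ Friday — that's 1777's doomsday.
In December the doomsday date is Dec 12.
Dec 4 is 8 days before Dec 12; 8 mod 7 = 1, so Friday − 1 = Thursday.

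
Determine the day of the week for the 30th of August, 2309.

Monday

Doomsday rule: the anchor day for the 2300s is Wednesday. For year 09: 9÷12 = 0 r 9, and 9÷4 = 2, so 0+9+2 = 11.
Wednesday + 11 ≡ Sunday — that's 2309's doomsday.
In August the doomsday date is Aug 8.
Aug 30 is 22 days after Aug 8; 22 mod 7 = 1, so Sunday + 1 = Monday.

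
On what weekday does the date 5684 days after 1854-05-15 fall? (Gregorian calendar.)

May 15, 1854 is a Monday.
5684 mod 7 = 0, so 5684 days after a Monday is Monday + 0 = Monday.

Monday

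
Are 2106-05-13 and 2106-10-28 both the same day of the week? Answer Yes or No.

Yes

From May 13, 2106 to Oct 28, 2106 is 168 days.
168 mod 7 = 0, so they are the same weekday.
(May 13, 2106 is a Thursday; Oct 28, 2106 is a Thursday.)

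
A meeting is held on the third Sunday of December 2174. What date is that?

December 1, 2174 is a Thursday.
The first Sunday is therefore December 4 (3 days later).
The third Sunday is 4 + 2×7 = December 18.

December 18, 2174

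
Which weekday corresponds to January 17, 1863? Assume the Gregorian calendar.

Doomsday rule: the anchor day for the 1800s is Friday. For year 63: 63÷12 = 5 r 3, and 3÷4 = 0, so 5+3+0 = 8.
Friday + 8 ≡ Saturday — that's 1863's doomsday.
In January the doomsday date is Jan 3 (1863 is not a leap year).
Jan 17 is 14 days after Jan 3; 14 mod 7 = 0, so Saturday + 0 = Saturday.

Saturday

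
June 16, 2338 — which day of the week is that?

Doomsday rule: the anchor day for the 2300s is Wednesday. For year 38: 38÷12 = 3 r 2, and 2÷4 = 0, so 3+2+0 = 5.
Wednesday + 5 ≡ Monday — that's 2338's doomsday.
In June the doomsday date is Jun 6.
Jun 16 is 10 days after Jun 6; 10 mod 7 = 3, so Monday + 3 = Thursday.

Thursday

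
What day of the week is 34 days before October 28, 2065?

Thursday

Oct 28, 2065 is a Wednesday.
34 mod 7 = 6, so 34 days before a Wednesday is Wednesday − 6 = Thursday.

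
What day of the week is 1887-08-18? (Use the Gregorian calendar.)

January 1, 1887 is a Saturday.
Jan 1, 1887 → Feb 1, 1887: 31 days (January has 31).
Feb 1, 1887 → Mar 1, 1887: 28 days (February has 28).
Mar 1, 1887 → Apr 1, 1887: 31 days (March has 31).
Apr 1, 1887 → May 1, 1887: 30 days (April has 30).
May 1, 1887 → Jun 1, 1887: 31 days (May has 31).
Jun 1, 1887 → Jul 1, 1887: 30 days (June has 30).
Jul 1, 1887 → Aug 1, 1887: 31 days (July has 31).
Aug 1, 1887 → Aug 18, 1887: 17 days.
Total: 229 days.
229 mod 7 = 5, so Saturday + 5 = Thursday.

Thursday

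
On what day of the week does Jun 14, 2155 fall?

Doomsday rule: the anchor day for the 2100s is Sunday. For year 55: 55÷12 = 4 r 7, and 7÷4 = 1, so 4+7+1 = 12.
Sunday + 12 ≡ Friday — that's 2155's doomsday.
In June the doomsday date is Jun 6.
Jun 14 is 8 days after Jun 6; 8 mod 7 = 1, so Friday + 1 = Saturday.

Saturday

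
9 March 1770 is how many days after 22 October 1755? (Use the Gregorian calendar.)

Oct 22, 1755 → Oct 22, 1756: 366 days (Feb 29, 1756 is in that span).
Oct 22, 1756 → Oct 22, 1757: 365 days.
Oct 22, 1757 → Oct 22, 1758: 365 days.
Oct 22, 1758 → Oct 22, 1759: 365 days.
Oct 22, 1759 → Oct 22, 1760: 366 days (Feb 29, 1760 is in that span).
Oct 22, 1760 → Oct 22, 1761: 365 days.
Oct 22, 1761 → Oct 22, 1762: 365 days.
Oct 22, 1762 → Oct 22, 1763: 365 days.
Oct 22, 1763 → Oct 22, 1764: 366 days (Feb 29, 1764 is in that span).
Oct 22, 1764 → Oct 22, 1765: 365 days.
Oct 22, 1765 → Oct 22, 1766: 365 days.
Oct 22, 1766 → Oct 22, 1767: 365 days.
Oct 22, 1767 → Oct 22, 1768: 366 days (Feb 29, 1768 is in that span).
Oct 22, 1768 → Oct 22, 1769: 365 days.
Oct 22, 1769 → Nov 22, 1769: 31 days (October has 31).
Nov 22, 1769 → Dec 22, 1769: 30 days (November has 30).
Dec 22, 1769 → Jan 22, 1770: 31 days (December has 31).
Jan 22, 1770 → Feb 22, 1770: 31 days (January has 31).
Feb 22, 1770 → Mar 9, 1770: 15 days.
Total: 5252 days.

5252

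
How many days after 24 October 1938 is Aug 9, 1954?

5768

Oct 24, 1938 → Oct 24, 1939: 365 days.
Oct 24, 1939 → Oct 24, 1940: 366 days (Feb 29, 1940 is in that span).
Oct 24, 1940 → Oct 24, 1941: 365 days.
Oct 24, 1941 → Oct 24, 1942: 365 days.
Oct 24, 1942 → Oct 24, 1943: 365 days.
Oct 24, 1943 → Oct 24, 1944: 366 days (Feb 29, 1944 is in that span).
Oct 24, 1944 → Oct 24, 1945: 365 days.
Oct 24, 1945 → Oct 24, 1946: 365 days.
Oct 24, 1946 → Oct 24, 1947: 365 days.
Oct 24, 1947 → Oct 24, 1948: 366 days (Feb 29, 1948 is in that span).
Oct 24, 1948 → Oct 24, 1949: 365 days.
Oct 24, 1949 → Oct 24, 1950: 365 days.
Oct 24, 1950 → Oct 24, 1951: 365 days.
Oct 24, 1951 → Oct 24, 1952: 366 days (Feb 29, 1952 is in that span).
Oct 24, 1952 → Oct 24, 1953: 365 days.
Oct 24, 1953 → Nov 24, 1953: 31 days (October has 31).
Nov 24, 1953 → Dec 24, 1953: 30 days (November has 30).
Dec 24, 1953 → Jan 24, 1954: 31 days (December has 31).
Jan 24, 1954 → Feb 24, 1954: 31 days (January has 31).
Feb 24, 1954 → Mar 24, 1954: 28 days (February has 28).
Mar 24, 1954 → Apr 24, 1954: 31 days (March has 31).
Apr 24, 1954 → May 24, 1954: 30 days (April has 30).
May 24, 1954 → Jun 24, 1954: 31 days (May has 31).
Jun 24, 1954 → Jul 24, 1954: 30 days (June has 30).
Jul 24, 1954 → Aug 9, 1954: 16 days.
Total: 5768 days.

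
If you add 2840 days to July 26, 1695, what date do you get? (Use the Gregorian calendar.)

+366 (one year; includes Feb 29, 1696) → Jul 26, 1696 (2474 left).
+365 (one year) → Jul 26, 1697 (2109 left).
+365 (one year) → Jul 26, 1698 (1744 left).
+365 (one year) → Jul 26, 1699 (1379 left).
+365 (one year) → Jul 26, 1700 (1014 left).
+365 (one year) → Jul 26, 1701 (649 left).
+365 (one year) → Jul 26, 1702 (284 left).
Jul has 31 days: +6 → Aug 1, 1702 (278 left).
Aug has 31 days: +31 → Sep 1, 1702 (247 left).
Sep has 30 days: +30 → Oct 1, 1702 (217 left).
Oct has 31 days: +31 → Nov 1, 1702 (186 left).
Nov has 30 days: +30 → Dec 1, 1702 (156 left).
Dec has 31 days: +31 → Jan 1, 1703 (125 left).
Jan has 31 days: +31 → Feb 1, 1703 (94 left).
Feb has 28 days: +28 → Mar 1, 1703 (66 left).
Mar has 31 days: +31 → Apr 1, 1703 (35 left).
Apr has 30 days: +30 → May 1, 1703 (5 left).
+5 → May 6, 1703.

May 6, 1703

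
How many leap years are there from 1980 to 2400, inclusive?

Multiples of 4 in [1980,2400]: 106.
Of those, multiples of 100: 5 (not leap unless ÷400).
Multiples of 400: 2.
Leap years = 106 − 5 + 2 = 103.

103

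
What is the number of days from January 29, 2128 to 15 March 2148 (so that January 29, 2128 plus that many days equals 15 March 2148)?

Jan 29, 2128 → Jan 29, 2129: 366 days (Feb 29, 2128 is in that span).
Jan 29, 2129 → Jan 29, 2130: 365 days.
Jan 29, 2130 → Jan 29, 2131: 365 days.
Jan 29, 2131 → Jan 29, 2132: 365 days.
Jan 29, 2132 → Jan 29, 2133: 366 days (Feb 29, 2132 is in that span).
Jan 29, 2133 → Jan 29, 2134: 365 days.
Jan 29, 2134 → Jan 29, 2135: 365 days.
Jan 29, 2135 → Jan 29, 2136: 365 days.
Jan 29, 2136 → Jan 29, 2137: 366 days (Feb 29, 2136 is in that span).
Jan 29, 2137 → Jan 29, 2138: 365 days.
Jan 29, 2138 → Jan 29, 2139: 365 days.
Jan 29, 2139 → Jan 29, 2140: 365 days.
Jan 29, 2140 → Jan 29, 2141: 366 days (Feb 29, 2140 is in that span).
Jan 29, 2141 → Jan 29, 2142: 365 days.
Jan 29, 2142 → Jan 29, 2143: 365 days.
Jan 29, 2143 → Jan 29, 2144: 365 days.
Jan 29, 2144 → Jan 29, 2145: 366 days (Feb 29, 2144 is in that span).
Jan 29, 2145 → Jan 29, 2146: 365 days.
Jan 29, 2146 → Jan 29, 2147: 365 days.
Jan 29, 2147 → Jan 29, 2148: 365 days.
Jan 29, 2148 → Feb 29, 2148: 31 days (January has 31).
Feb 29, 2148 → Mar 15, 2148: 15 days.
Total: 7351 days.

7351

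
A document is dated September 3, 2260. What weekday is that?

Doomsday rule: the anchor day for the 2200s is Friday. For year 60: 60÷12 = 5 r 0, and 0÷4 = 0, so 5+0+0 = 5.
Friday + 5 ≡ Wednesday — that's 2260's doomsday.
In September the doomsday date is Sep 5.
Sep 3 is 2 days before Sep 5; 2 mod 7 = 2, so Wednesday − 2 = Monday.

Monday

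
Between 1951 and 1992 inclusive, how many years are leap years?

Multiples of 4 in [1951,1992]: 11.
Of those, multiples of 100: 0 (not leap unless ÷400).
Multiples of 400: 0.
Leap years = 11 − 0 + 0 = 11.

11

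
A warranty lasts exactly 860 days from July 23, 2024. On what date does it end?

November 30, 2026

+365 (one year) → Jul 23, 2025 (495 left).
+365 (one year) → Jul 23, 2026 (130 left).
Jul has 31 days: +9 → Aug 1, 2026 (121 left).
Aug has 31 days: +31 → Sep 1, 2026 (90 left).
Sep has 30 days: +30 → Oct 1, 2026 (60 left).
Oct has 31 days: +31 → Nov 1, 2026 (29 left).
+29 → Nov 30, 2026.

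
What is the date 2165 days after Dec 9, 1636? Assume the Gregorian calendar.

November 13, 1642

+365 (one year) → Dec 9, 1637 (1800 left).
+365 (one year) → Dec 9, 1638 (1435 left).
+365 (one year) → Dec 9, 1639 (1070 left).
+366 (one year; includes Feb 29, 1640) → Dec 9, 1640 (704 left).
+365 (one year) → Dec 9, 1641 (339 left).
Dec has 31 days: +23 → Jan 1, 1642 (316 left).
Jan has 31 days: +31 → Feb 1, 1642 (285 left).
Feb has 28 days: +28 → Mar 1, 1642 (257 left).
Mar has 31 days: +31 → Apr 1, 1642 (226 left).
Apr has 30 days: +30 → May 1, 1642 (196 left).
May has 31 days: +31 → Jun 1, 1642 (165 left).
Jun has 30 days: +30 → Jul 1, 1642 (135 left).
Jul has 31 days: +31 → Aug 1, 1642 (104 left).
Aug has 31 days: +31 → Sep 1, 1642 (73 left).
Sep has 30 days: +30 → Oct 1, 1642 (43 left).
Oct has 31 days: +31 → Nov 1, 1642 (12 left).
+12 → Nov 13, 1642.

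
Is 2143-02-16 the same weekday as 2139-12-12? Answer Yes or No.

Yes

From Dec 12, 2139 to Feb 16, 2143 is 1162 days.
1162 mod 7 = 0, so they are the same weekday.
(Dec 12, 2139 is a Saturday; Feb 16, 2143 is a Saturday.)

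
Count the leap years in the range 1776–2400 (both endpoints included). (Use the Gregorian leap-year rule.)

Multiples of 4 in [1776,2400]: 157.
Of those, multiples of 100: 7 (not leap unless ÷400).
Multiples of 400: 2.
Leap years = 157 − 7 + 2 = 152.

152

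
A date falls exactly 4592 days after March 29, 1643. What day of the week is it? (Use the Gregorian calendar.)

First find the weekday of Mar 29, 1643. Doomsday rule: the anchor day for the 1600s is Tuesday. For year 43: 43÷12 = 3 r 7, and 7÷4 = 1, so 3+7+1 = 11.
Tuesday + 11 ≡ Saturday — that's 1643's doomsday.
In March the doomsday date is Mar 14.
Mar 29 is 15 days after Mar 14; 15 mod 7 = 1, so Saturday + 1 = Sunday.
4592 mod 7 = 0, so 4592 days after a Sunday is Sunday + 0 = Sunday.

Sunday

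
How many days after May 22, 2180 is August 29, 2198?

May 22, 2180 → May 22, 2181: 365 days.
May 22, 2181 → May 22, 2182: 365 days.
May 22, 2182 → May 22, 2183: 365 days.
May 22, 2183 → May 22, 2184: 366 days (Feb 29, 2184 is in that span).
May 22, 2184 → May 22, 2185: 365 days.
May 22, 2185 → May 22, 2186: 365 days.
May 22, 2186 → May 22, 2187: 365 days.
May 22, 2187 → May 22, 2188: 366 days (Feb 29, 2188 is in that span).
May 22, 2188 → May 22, 2189: 365 days.
May 22, 2189 → May 22, 2190: 365 days.
May 22, 2190 → May 22, 2191: 365 days.
May 22, 2191 → May 22, 2192: 366 days (Feb 29, 2192 is in that span).
May 22, 2192 → May 22, 2193: 365 days.
May 22, 2193 → May 22, 2194: 365 days.
May 22, 2194 → May 22, 2195: 365 days.
May 22, 2195 → May 22, 2196: 366 days (Feb 29, 2196 is in that span).
May 22, 2196 → May 22, 2197: 365 days.
May 22, 2197 → May 22, 2198: 365 days.
May 22, 2198 → Jun 22, 2198: 31 days (May has 31).
Jun 22, 2198 → Jul 22, 2198: 30 days (June has 30).
Jul 22, 2198 → Aug 22, 2198: 31 days (July has 31).
Aug 22, 2198 → Aug 29, 2198: 7 days.
Total: 6673 days.

6673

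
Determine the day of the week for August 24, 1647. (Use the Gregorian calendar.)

Saturday

Doomsday rule: the anchor day for the 1600s is Tuesday. For year 47: 47÷12 = 3 r 11, and 11÷4 = 2, so 3+11+2 = 16.
Tuesday + 16 ≡ Thursday — that's 1647's doomsday.
In August the doomsday date is Aug 8.
Aug 24 is 16 days after Aug 8; 16 mod 7 = 2, so Thursday + 2 = Saturday.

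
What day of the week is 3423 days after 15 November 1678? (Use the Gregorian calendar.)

First find the weekday of Nov 15, 1678. Doomsday rule: the anchor day for the 1600s is Tuesday. For year 78: 78÷12 = 6 r 6, and 6÷4 = 1, so 6+6+1 = 13.
Tuesday + 13 ≡ Monday — that's 1678's doomsday.
In November the doomsday date is Nov 7.
Nov 15 is 8 days after Nov 7; 8 mod 7 = 1, so Monday + 1 = Tuesday.
3423 mod 7 = 0, so 3423 days after a Tuesday is Tuesday + 0 = Tuesday.

Tuesday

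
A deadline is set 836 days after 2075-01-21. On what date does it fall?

May 6, 2077

+365 (one year) → Jan 21, 2076 (471 left).
+366 (one year; includes Feb 29, 2076) → Jan 21, 2077 (105 left).
Jan has 31 days: +11 → Feb 1, 2077 (94 left).
Feb has 28 days: +28 → Mar 1, 2077 (66 left).
Mar has 31 days: +31 → Apr 1, 2077 (35 left).
Apr has 30 days: +30 → May 1, 2077 (5 left).
+5 → May 6, 2077.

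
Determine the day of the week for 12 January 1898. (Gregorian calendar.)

Wednesday

January 1, 1898 is a Saturday.
Jan 1, 1898 → Jan 12, 1898: 11 days.
Total: 11 days.
11 mod 7 = 4, so Saturday + 4 = Wednesday.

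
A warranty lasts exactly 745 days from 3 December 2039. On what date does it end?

+366 (one year; includes Feb 29, 2040) → Dec 3, 2040 (379 left).
Dec has 31 days: +29 → Jan 1, 2041 (350 left).
Jan has 31 days: +31 → Feb 1, 2041 (319 left).
Feb has 28 days: +28 → Mar 1, 2041 (291 left).
Mar has 31 days: +31 → Apr 1, 2041 (260 left).
Apr has 30 days: +30 → May 1, 2041 (230 left).
May has 31 days: +31 → Jun 1, 2041 (199 left).
Jun has 30 days: +30 → Jul 1, 2041 (169 left).
Jul has 31 days: +31 → Aug 1, 2041 (138 left).
Aug has 31 days: +31 → Sep 1, 2041 (107 left).
Sep has 30 days: +30 → Oct 1, 2041 (77 left).
Oct has 31 days: +31 → Nov 1, 2041 (46 left).
Nov has 30 days: +30 → Dec 1, 2041 (16 left).
+16 → Dec 17, 2041.

December 17, 2041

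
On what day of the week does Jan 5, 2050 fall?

Wednesday

Doomsday rule: the anchor day for the 2000s is Tuesday. For year 50: 50÷12 = 4 r 2, and 2÷4 = 0, so 4+2+0 = 6.
Tuesday + 6 ≡ Monday — that's 2050's doomsday.
In January the doomsday date is Jan 3 (2050 is not a leap year).
Jan 5 is 2 days after Jan 3; 2 mod 7 = 2, so Monday + 2 = Wednesday.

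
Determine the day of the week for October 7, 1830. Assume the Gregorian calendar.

Doomsday rule: the anchor day for the 1800s is Friday. For year 30: 30÷12 = 2 r 6, and 6÷4 = 1, so 2+6+1 = 9.
Friday + 9 ≡ Sunday — that's 1830's doomsday.
In October the doomsday date is Oct 10.
Oct 7 is 3 days before Oct 10; 3 mod 7 = 3, so Sunday − 3 = Thursday.

Thursday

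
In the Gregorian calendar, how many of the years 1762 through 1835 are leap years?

17

Multiples of 4 in [1762,1835]: 18.
Of those, multiples of 100: 1 (not leap unless ÷400).
Multiples of 400: 0.
Leap years = 18 − 1 + 0 = 17.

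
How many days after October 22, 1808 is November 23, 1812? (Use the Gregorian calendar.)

1493

Oct 22, 1808 → Oct 22, 1809: 365 days.
Oct 22, 1809 → Oct 22, 1810: 365 days.
Oct 22, 1810 → Oct 22, 1811: 365 days.
Oct 22, 1811 → Nov 22, 1811: 31 days (October has 31).
Nov 22, 1811 → Dec 22, 1811: 30 days (November has 30).
Dec 22, 1811 → Jan 22, 1812: 31 days (December has 31).
Jan 22, 1812 → Feb 22, 1812: 31 days (January has 31).
Feb 22, 1812 → Mar 22, 1812: 29 days (February has 29).
Mar 22, 1812 → Apr 22, 1812: 31 days (March has 31).
Apr 22, 1812 → May 22, 1812: 30 days (April has 30).
May 22, 1812 → Jun 22, 1812: 31 days (May has 31).
Jun 22, 1812 → Jul 22, 1812: 30 days (June has 30).
Jul 22, 1812 → Aug 22, 1812: 31 days (July has 31).
Aug 22, 1812 → Sep 22, 1812: 31 days (August has 31).
Sep 22, 1812 → Oct 22, 1812: 30 days (September has 30).
Oct 22, 1812 → Nov 22, 1812: 31 days (October has 31).
Nov 22, 1812 → Nov 23, 1812: 1 days.
Total: 1493 days.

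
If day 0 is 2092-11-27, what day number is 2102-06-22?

Nov 27, 2092 → Nov 27, 2093: 365 days.
Nov 27, 2093 → Nov 27, 2094: 365 days.
Nov 27, 2094 → Nov 27, 2095: 365 days.
Nov 27, 2095 → Nov 27, 2096: 366 days (Feb 29, 2096 is in that span).
Nov 27, 2096 → Nov 27, 2097: 365 days.
Nov 27, 2097 → Nov 27, 2098: 365 days.
Nov 27, 2098 → Nov 27, 2099: 365 days.
Nov 27, 2099 → Nov 27, 2100: 365 days.
Nov 27, 2100 → Nov 27, 2101: 365 days.
Nov 27, 2101 → Dec 27, 2101: 30 days (November has 30).
Dec 27, 2101 → Jan 27, 2102: 31 days (December has 31).
Jan 27, 2102 → Feb 27, 2102: 31 days (January has 31).
Feb 27, 2102 → Mar 27, 2102: 28 days (February has 28).
Mar 27, 2102 → Apr 27, 2102: 31 days (March has 31).
Apr 27, 2102 → May 27, 2102: 30 days (April has 30).
May 27, 2102 → Jun 22, 2102: 26 days.
Total: 3493 days.

3493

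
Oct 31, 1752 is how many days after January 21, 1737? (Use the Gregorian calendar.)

Jan 21, 1737 → Jan 21, 1738: 365 days.
Jan 21, 1738 → Jan 21, 1739: 365 days.
Jan 21, 1739 → Jan 21, 1740: 365 days.
Jan 21, 1740 → Jan 21, 1741: 366 days (Feb 29, 1740 is in that span).
Jan 21, 1741 → Jan 21, 1742: 365 days.
Jan 21, 1742 → Jan 21, 1743: 365 days.
Jan 21, 1743 → Jan 21, 1744: 365 days.
Jan 21, 1744 → Jan 21, 1745: 366 days (Feb 29, 1744 is in that span).
Jan 21, 1745 → Jan 21, 1746: 365 days.
Jan 21, 1746 → Jan 21, 1747: 365 days.
Jan 21, 1747 → Jan 21, 1748: 365 days.
Jan 21, 1748 → Jan 21, 1749: 366 days (Feb 29, 1748 is in that span).
Jan 21, 1749 → Jan 21, 1750: 365 days.
Jan 21, 1750 → Jan 21, 1751: 365 days.
Jan 21, 1751 → Jan 21, 1752: 365 days.
Jan 21, 1752 → Feb 21, 1752: 31 days (January has 31).
Feb 21, 1752 → Mar 21, 1752: 29 days (February has 29).
Mar 21, 1752 → Apr 21, 1752: 31 days (March has 31).
Apr 21, 1752 → May 21, 1752: 30 days (April has 30).
May 21, 1752 → Jun 21, 1752: 31 days (May has 31).
Jun 21, 1752 → Jul 21, 1752: 30 days (June has 30).
Jul 21, 1752 → Aug 21, 1752: 31 days (July has 31).
Aug 21, 1752 → Sep 21, 1752: 31 days (August has 31).
Sep 21, 1752 → Oct 21, 1752: 30 days (September has 30).
Oct 21, 1752 → Oct 31, 1752: 10 days.
Total: 5762 days.

5762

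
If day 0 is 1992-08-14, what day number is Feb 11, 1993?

Aug 14, 1992 → Sep 14, 1992: 31 days (August has 31).
Sep 14, 1992 → Oct 14, 1992: 30 days (September has 30).
Oct 14, 1992 → Nov 14, 1992: 31 days (October has 31).
Nov 14, 1992 → Dec 14, 1992: 30 days (November has 30).
Dec 14, 1992 → Jan 14, 1993: 31 days (December has 31).
Jan 14, 1993 → Feb 11, 1993: 28 days.
Total: 181 days.

181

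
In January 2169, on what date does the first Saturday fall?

January 1, 2169 is a Sunday.
The first Saturday is therefore January 7 (6 days later).

January 7, 2169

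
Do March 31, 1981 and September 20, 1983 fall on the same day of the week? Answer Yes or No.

From Mar 31, 1981 to Sep 20, 1983 is 903 days.
903 mod 7 = 0, so they are the same weekday.
(Mar 31, 1981 is a Tuesday; Sep 20, 1983 is a Tuesday.)

Yes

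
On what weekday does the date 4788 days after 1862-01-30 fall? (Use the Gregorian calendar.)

Jan 30, 1862 is a Thursday.
4788 mod 7 = 0, so 4788 days after a Thursday is Thursday + 0 = Thursday.

Thursday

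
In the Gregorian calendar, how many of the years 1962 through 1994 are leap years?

Multiples of 4 in [1962,1994]: 8.
Of those, multiples of 100: 0 (not leap unless ÷400).
Multiples of 400: 0.
Leap years = 8 − 0 + 0 = 8.

8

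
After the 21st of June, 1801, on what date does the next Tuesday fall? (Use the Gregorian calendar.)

June 23, 1801

Jun 21, 1801 is a Sunday.
From Sunday to the next Tuesday is 2 days.
Jun 21, 1801 + 2 = Jun 23, 1801.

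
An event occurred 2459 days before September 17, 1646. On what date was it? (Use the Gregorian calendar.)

December 24, 1639

−365 (one year) → Sep 17, 1645 (2094 left).
−365 (one year) → Sep 17, 1644 (1729 left).
−366 (one year; includes Feb 29, 1644) → Sep 17, 1643 (1363 left).
−365 (one year) → Sep 17, 1642 (998 left).
−365 (one year) → Sep 17, 1641 (633 left).
−365 (one year) → Sep 17, 1640 (268 left).
−17 → Aug 31, 1640 (end of Aug, 31 days; 251 left).
−31 → Jul 31, 1640 (end of Jul, 31 days; 220 left).
−31 → Jun 30, 1640 (end of Jun, 30 days; 189 left).
−30 → May 31, 1640 (end of May, 31 days; 159 left).
−31 → Apr 30, 1640 (end of Apr, 30 days; 128 left).
−30 → Mar 31, 1640 (end of Mar, 31 days; 98 left).
−31 → Feb 29, 1640 (end of Feb, 29 days; 67 left).
−29 → Jan 31, 1640 (end of Jan, 31 days; 38 left).
−31 → Dec 31, 1639 (end of Dec, 31 days; 7 left).
−7 → Dec 24, 1639.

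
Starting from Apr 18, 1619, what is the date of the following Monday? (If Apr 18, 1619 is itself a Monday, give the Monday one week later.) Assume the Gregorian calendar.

Apr 18, 1619 is a Thursday.
From Thursday to the next Monday is 4 days.
Apr 18, 1619 + 4 = Apr 22, 1619.

April 22, 1619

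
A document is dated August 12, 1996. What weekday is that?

Monday

January 1, 1996 is a Monday.
Jan 1, 1996 → Feb 1, 1996: 31 days (January has 31).
Feb 1, 1996 → Mar 1, 1996: 29 days (February has 29).
Mar 1, 1996 → Apr 1, 1996: 31 days (March has 31).
Apr 1, 1996 → May 1, 1996: 30 days (April has 30).
May 1, 1996 → Jun 1, 1996: 31 days (May has 31).
Jun 1, 1996 → Jul 1, 1996: 30 days (June has 30).
Jul 1, 1996 → Aug 1, 1996: 31 days (July has 31).
Aug 1, 1996 → Aug 12, 1996: 11 days.
Total: 224 days.
224 mod 7 = 0, so Monday + 0 = Monday.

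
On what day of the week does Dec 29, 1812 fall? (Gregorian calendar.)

January 1, 1812 is a Wednesday.
Jan 1, 1812 → Feb 1, 1812: 31 days (January has 31).
Feb 1, 1812 → Mar 1, 1812: 29 days (February has 29).
Mar 1, 1812 → Apr 1, 1812: 31 days (March has 31).
Apr 1, 1812 → May 1, 1812: 30 days (April has 30).
May 1, 1812 → Jun 1, 1812: 31 days (May has 31).
Jun 1, 1812 → Jul 1, 1812: 30 days (June has 30).
Jul 1, 1812 → Aug 1, 1812: 31 days (July has 31).
Aug 1, 1812 → Sep 1, 1812: 31 days (August has 31).
Sep 1, 1812 → Oct 1, 1812: 30 days (September has 30).
Oct 1, 1812 → Nov 1, 1812: 31 days (October has 31).
Nov 1, 1812 → Dec 1, 1812: 30 days (November has 30).
Dec 1, 1812 → Dec 29, 1812: 28 days.
Total: 363 days.
363 mod 7 = 6, so Wednesday + 6 = Tuesday.

Tuesday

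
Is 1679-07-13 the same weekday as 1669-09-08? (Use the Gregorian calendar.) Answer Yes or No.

From Sep 8, 1669 to Jul 13, 1679 is 3595 days.
3595 mod 7 = 4, so they are different weekdays.
(Sep 8, 1669 is a Sunday; Jul 13, 1679 is a Thursday.)

No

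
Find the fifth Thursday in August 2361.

August 31, 2361

August 1, 2361 is a Tuesday.
The first Thursday is therefore August 3 (2 days later).
The fifth Thursday is 3 + 4×7 = August 31.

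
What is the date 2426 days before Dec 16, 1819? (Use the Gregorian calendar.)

April 25, 1813

−365 (one year) → Dec 16, 1818 (2061 left).
−365 (one year) → Dec 16, 1817 (1696 left).
−365 (one year) → Dec 16, 1816 (1331 left).
−366 (one year; includes Feb 29, 1816) → Dec 16, 1815 (965 left).
−365 (one year) → Dec 16, 1814 (600 left).
−365 (one year) → Dec 16, 1813 (235 left).
−16 → Nov 30, 1813 (end of Nov, 30 days; 219 left).
−30 → Oct 31, 1813 (end of Oct, 31 days; 189 left).
−31 → Sep 30, 1813 (end of Sep, 30 days; 158 left).
−30 → Aug 31, 1813 (end of Aug, 31 days; 128 left).
−31 → Jul 31, 1813 (end of Jul, 31 days; 97 left).
−31 → Jun 30, 1813 (end of Jun, 30 days; 66 left).
−30 → May 31, 1813 (end of May, 31 days; 36 left).
−31 → Apr 30, 1813 (end of Apr, 30 days; 5 left).
−5 → Apr 25, 1813.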